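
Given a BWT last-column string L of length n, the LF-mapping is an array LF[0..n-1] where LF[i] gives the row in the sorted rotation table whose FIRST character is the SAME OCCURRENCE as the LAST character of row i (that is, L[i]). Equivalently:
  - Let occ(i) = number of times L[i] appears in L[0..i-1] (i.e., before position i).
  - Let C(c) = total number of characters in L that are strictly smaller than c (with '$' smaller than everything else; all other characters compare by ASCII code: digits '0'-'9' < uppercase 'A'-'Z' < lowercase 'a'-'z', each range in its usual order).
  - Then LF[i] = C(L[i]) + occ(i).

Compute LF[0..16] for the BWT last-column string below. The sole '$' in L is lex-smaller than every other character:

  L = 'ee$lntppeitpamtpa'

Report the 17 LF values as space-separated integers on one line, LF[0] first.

Answer: 3 4 0 7 9 14 10 11 5 6 15 12 1 8 16 13 2

Derivation:
Char counts: '$':1, 'a':2, 'e':3, 'i':1, 'l':1, 'm':1, 'n':1, 'p':4, 't':3
C (first-col start): C('$')=0, C('a')=1, C('e')=3, C('i')=6, C('l')=7, C('m')=8, C('n')=9, C('p')=10, C('t')=14
L[0]='e': occ=0, LF[0]=C('e')+0=3+0=3
L[1]='e': occ=1, LF[1]=C('e')+1=3+1=4
L[2]='$': occ=0, LF[2]=C('$')+0=0+0=0
L[3]='l': occ=0, LF[3]=C('l')+0=7+0=7
L[4]='n': occ=0, LF[4]=C('n')+0=9+0=9
L[5]='t': occ=0, LF[5]=C('t')+0=14+0=14
L[6]='p': occ=0, LF[6]=C('p')+0=10+0=10
L[7]='p': occ=1, LF[7]=C('p')+1=10+1=11
L[8]='e': occ=2, LF[8]=C('e')+2=3+2=5
L[9]='i': occ=0, LF[9]=C('i')+0=6+0=6
L[10]='t': occ=1, LF[10]=C('t')+1=14+1=15
L[11]='p': occ=2, LF[11]=C('p')+2=10+2=12
L[12]='a': occ=0, LF[12]=C('a')+0=1+0=1
L[13]='m': occ=0, LF[13]=C('m')+0=8+0=8
L[14]='t': occ=2, LF[14]=C('t')+2=14+2=16
L[15]='p': occ=3, LF[15]=C('p')+3=10+3=13
L[16]='a': occ=1, LF[16]=C('a')+1=1+1=2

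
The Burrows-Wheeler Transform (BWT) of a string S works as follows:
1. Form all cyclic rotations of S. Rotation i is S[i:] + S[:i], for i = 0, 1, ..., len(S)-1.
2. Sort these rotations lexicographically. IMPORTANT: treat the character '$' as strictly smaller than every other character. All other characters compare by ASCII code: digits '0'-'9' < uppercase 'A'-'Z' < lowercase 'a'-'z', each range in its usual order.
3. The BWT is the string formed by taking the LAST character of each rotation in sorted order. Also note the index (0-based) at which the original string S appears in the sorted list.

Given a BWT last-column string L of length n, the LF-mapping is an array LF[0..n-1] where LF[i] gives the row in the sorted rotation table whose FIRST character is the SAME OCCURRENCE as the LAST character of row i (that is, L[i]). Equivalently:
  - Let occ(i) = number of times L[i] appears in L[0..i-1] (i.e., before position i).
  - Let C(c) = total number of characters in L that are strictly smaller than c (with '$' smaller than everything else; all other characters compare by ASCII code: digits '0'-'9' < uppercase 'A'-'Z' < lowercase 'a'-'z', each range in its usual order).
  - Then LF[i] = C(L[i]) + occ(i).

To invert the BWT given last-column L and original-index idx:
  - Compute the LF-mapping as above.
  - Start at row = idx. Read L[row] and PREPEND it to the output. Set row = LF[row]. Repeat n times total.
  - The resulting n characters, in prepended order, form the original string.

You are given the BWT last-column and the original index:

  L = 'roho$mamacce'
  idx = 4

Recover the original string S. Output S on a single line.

LF mapping: 11 9 6 10 0 7 1 8 2 3 4 5
Walk LF starting at row 4, prepending L[row]:
  step 1: row=4, L[4]='$', prepend. Next row=LF[4]=0
  step 2: row=0, L[0]='r', prepend. Next row=LF[0]=11
  step 3: row=11, L[11]='e', prepend. Next row=LF[11]=5
  step 4: row=5, L[5]='m', prepend. Next row=LF[5]=7
  step 5: row=7, L[7]='m', prepend. Next row=LF[7]=8
  step 6: row=8, L[8]='a', prepend. Next row=LF[8]=2
  step 7: row=2, L[2]='h', prepend. Next row=LF[2]=6
  step 8: row=6, L[6]='a', prepend. Next row=LF[6]=1
  step 9: row=1, L[1]='o', prepend. Next row=LF[1]=9
  step 10: row=9, L[9]='c', prepend. Next row=LF[9]=3
  step 11: row=3, L[3]='o', prepend. Next row=LF[3]=10
  step 12: row=10, L[10]='c', prepend. Next row=LF[10]=4
Reversed output: cocoahammer$

Answer: cocoahammer$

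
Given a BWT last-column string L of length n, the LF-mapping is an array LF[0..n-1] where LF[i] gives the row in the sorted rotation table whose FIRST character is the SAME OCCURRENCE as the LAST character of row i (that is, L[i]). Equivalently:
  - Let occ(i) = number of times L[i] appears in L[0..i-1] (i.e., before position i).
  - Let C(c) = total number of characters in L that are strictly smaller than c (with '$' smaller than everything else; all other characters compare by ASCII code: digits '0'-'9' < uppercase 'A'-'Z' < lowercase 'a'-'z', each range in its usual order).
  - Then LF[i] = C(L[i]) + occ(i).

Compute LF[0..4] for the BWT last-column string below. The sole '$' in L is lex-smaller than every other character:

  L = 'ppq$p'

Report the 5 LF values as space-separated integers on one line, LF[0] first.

Answer: 1 2 4 0 3

Derivation:
Char counts: '$':1, 'p':3, 'q':1
C (first-col start): C('$')=0, C('p')=1, C('q')=4
L[0]='p': occ=0, LF[0]=C('p')+0=1+0=1
L[1]='p': occ=1, LF[1]=C('p')+1=1+1=2
L[2]='q': occ=0, LF[2]=C('q')+0=4+0=4
L[3]='$': occ=0, LF[3]=C('$')+0=0+0=0
L[4]='p': occ=2, LF[4]=C('p')+2=1+2=3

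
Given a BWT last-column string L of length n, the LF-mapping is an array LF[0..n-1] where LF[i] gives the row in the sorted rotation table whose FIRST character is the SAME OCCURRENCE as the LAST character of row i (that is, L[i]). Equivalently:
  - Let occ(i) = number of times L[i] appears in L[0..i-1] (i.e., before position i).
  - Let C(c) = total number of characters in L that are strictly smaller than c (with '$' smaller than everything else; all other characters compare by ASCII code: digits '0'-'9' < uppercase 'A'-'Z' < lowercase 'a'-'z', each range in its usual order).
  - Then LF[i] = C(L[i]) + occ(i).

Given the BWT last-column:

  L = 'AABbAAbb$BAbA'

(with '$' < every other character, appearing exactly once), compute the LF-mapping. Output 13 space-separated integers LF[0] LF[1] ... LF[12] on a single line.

Char counts: '$':1, 'A':6, 'B':2, 'b':4
C (first-col start): C('$')=0, C('A')=1, C('B')=7, C('b')=9
L[0]='A': occ=0, LF[0]=C('A')+0=1+0=1
L[1]='A': occ=1, LF[1]=C('A')+1=1+1=2
L[2]='B': occ=0, LF[2]=C('B')+0=7+0=7
L[3]='b': occ=0, LF[3]=C('b')+0=9+0=9
L[4]='A': occ=2, LF[4]=C('A')+2=1+2=3
L[5]='A': occ=3, LF[5]=C('A')+3=1+3=4
L[6]='b': occ=1, LF[6]=C('b')+1=9+1=10
L[7]='b': occ=2, LF[7]=C('b')+2=9+2=11
L[8]='$': occ=0, LF[8]=C('$')+0=0+0=0
L[9]='B': occ=1, LF[9]=C('B')+1=7+1=8
L[10]='A': occ=4, LF[10]=C('A')+4=1+4=5
L[11]='b': occ=3, LF[11]=C('b')+3=9+3=12
L[12]='A': occ=5, LF[12]=C('A')+5=1+5=6

Answer: 1 2 7 9 3 4 10 11 0 8 5 12 6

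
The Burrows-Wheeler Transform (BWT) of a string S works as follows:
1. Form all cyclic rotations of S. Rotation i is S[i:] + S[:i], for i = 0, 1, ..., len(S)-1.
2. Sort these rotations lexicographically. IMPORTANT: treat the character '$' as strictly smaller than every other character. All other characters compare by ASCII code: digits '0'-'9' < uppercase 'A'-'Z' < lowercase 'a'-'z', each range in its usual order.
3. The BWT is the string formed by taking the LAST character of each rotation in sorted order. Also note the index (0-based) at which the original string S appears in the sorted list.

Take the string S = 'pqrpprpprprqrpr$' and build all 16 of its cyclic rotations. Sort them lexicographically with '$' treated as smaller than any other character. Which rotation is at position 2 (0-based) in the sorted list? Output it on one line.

All 16 rotations (rotation i = S[i:]+S[:i]):
  rot[0] = pqrpprpprprqrpr$
  rot[1] = qrpprpprprqrpr$p
  rot[2] = rpprpprprqrpr$pq
  rot[3] = pprpprprqrpr$pqr
  rot[4] = prpprprqrpr$pqrp
  rot[5] = rpprprqrpr$pqrpp
  rot[6] = pprprqrpr$pqrppr
  rot[7] = prprqrpr$pqrpprp
  rot[8] = rprqrpr$pqrpprpp
  rot[9] = prqrpr$pqrpprppr
  rot[10] = rqrpr$pqrpprpprp
  rot[11] = qrpr$pqrpprpprpr
  rot[12] = rpr$pqrpprpprprq
  rot[13] = pr$pqrpprpprprqr
  rot[14] = r$pqrpprpprprqrp
  rot[15] = $pqrpprpprprqrpr
Sorted (with $ < everything):
  sorted[0] = $pqrpprpprprqrpr
  sorted[1] = pprpprprqrpr$pqr
  sorted[2] = pprprqrpr$pqrppr
  sorted[3] = pqrpprpprprqrpr$
  sorted[4] = pr$pqrpprpprprqr
  sorted[5] = prpprprqrpr$pqrp
  sorted[6] = prprqrpr$pqrpprp
  sorted[7] = prqrpr$pqrpprppr
  sorted[8] = qrpprpprprqrpr$p
  sorted[9] = qrpr$pqrpprpprpr
  sorted[10] = r$pqrpprpprprqrp
  sorted[11] = rpprpprprqrpr$pq
  sorted[12] = rpprprqrpr$pqrpp
  sorted[13] = rpr$pqrpprpprprq
  sorted[14] = rprqrpr$pqrpprpp
  sorted[15] = rqrpr$pqrpprpprp
sorted[2] = pprprqrpr$pqrppr

Answer: pprprqrpr$pqrppr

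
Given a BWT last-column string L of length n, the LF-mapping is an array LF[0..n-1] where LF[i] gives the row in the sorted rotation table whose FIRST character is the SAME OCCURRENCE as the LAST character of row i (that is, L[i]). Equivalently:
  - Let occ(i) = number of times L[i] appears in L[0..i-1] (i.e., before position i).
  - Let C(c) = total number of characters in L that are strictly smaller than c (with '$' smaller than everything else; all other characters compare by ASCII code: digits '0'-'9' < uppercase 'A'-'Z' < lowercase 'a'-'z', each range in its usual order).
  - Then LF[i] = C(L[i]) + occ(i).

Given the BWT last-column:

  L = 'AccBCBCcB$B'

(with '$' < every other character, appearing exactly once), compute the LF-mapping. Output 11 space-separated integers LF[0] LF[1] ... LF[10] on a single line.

Answer: 1 8 9 2 6 3 7 10 4 0 5

Derivation:
Char counts: '$':1, 'A':1, 'B':4, 'C':2, 'c':3
C (first-col start): C('$')=0, C('A')=1, C('B')=2, C('C')=6, C('c')=8
L[0]='A': occ=0, LF[0]=C('A')+0=1+0=1
L[1]='c': occ=0, LF[1]=C('c')+0=8+0=8
L[2]='c': occ=1, LF[2]=C('c')+1=8+1=9
L[3]='B': occ=0, LF[3]=C('B')+0=2+0=2
L[4]='C': occ=0, LF[4]=C('C')+0=6+0=6
L[5]='B': occ=1, LF[5]=C('B')+1=2+1=3
L[6]='C': occ=1, LF[6]=C('C')+1=6+1=7
L[7]='c': occ=2, LF[7]=C('c')+2=8+2=10
L[8]='B': occ=2, LF[8]=C('B')+2=2+2=4
L[9]='$': occ=0, LF[9]=C('$')+0=0+0=0
L[10]='B': occ=3, LF[10]=C('B')+3=2+3=5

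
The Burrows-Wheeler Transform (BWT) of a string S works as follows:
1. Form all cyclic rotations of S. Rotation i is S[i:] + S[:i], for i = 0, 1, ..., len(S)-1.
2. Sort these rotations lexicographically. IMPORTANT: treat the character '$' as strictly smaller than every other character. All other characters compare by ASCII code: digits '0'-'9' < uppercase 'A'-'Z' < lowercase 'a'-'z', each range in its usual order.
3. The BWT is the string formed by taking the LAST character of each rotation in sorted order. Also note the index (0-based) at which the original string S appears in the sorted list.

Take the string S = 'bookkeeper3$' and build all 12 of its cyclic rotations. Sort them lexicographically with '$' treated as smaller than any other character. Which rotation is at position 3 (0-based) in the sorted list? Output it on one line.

Answer: eeper3$bookk

Derivation:
All 12 rotations (rotation i = S[i:]+S[:i]):
  rot[0] = bookkeeper3$
  rot[1] = ookkeeper3$b
  rot[2] = okkeeper3$bo
  rot[3] = kkeeper3$boo
  rot[4] = keeper3$book
  rot[5] = eeper3$bookk
  rot[6] = eper3$bookke
  rot[7] = per3$bookkee
  rot[8] = er3$bookkeep
  rot[9] = r3$bookkeepe
  rot[10] = 3$bookkeeper
  rot[11] = $bookkeeper3
Sorted (with $ < everything):
  sorted[0] = $bookkeeper3
  sorted[1] = 3$bookkeeper
  sorted[2] = bookkeeper3$
  sorted[3] = eeper3$bookk
  sorted[4] = eper3$bookke
  sorted[5] = er3$bookkeep
  sorted[6] = keeper3$book
  sorted[7] = kkeeper3$boo
  sorted[8] = okkeeper3$bo
  sorted[9] = ookkeeper3$b
  sorted[10] = per3$bookkee
  sorted[11] = r3$bookkeepe
sorted[3] = eeper3$bookk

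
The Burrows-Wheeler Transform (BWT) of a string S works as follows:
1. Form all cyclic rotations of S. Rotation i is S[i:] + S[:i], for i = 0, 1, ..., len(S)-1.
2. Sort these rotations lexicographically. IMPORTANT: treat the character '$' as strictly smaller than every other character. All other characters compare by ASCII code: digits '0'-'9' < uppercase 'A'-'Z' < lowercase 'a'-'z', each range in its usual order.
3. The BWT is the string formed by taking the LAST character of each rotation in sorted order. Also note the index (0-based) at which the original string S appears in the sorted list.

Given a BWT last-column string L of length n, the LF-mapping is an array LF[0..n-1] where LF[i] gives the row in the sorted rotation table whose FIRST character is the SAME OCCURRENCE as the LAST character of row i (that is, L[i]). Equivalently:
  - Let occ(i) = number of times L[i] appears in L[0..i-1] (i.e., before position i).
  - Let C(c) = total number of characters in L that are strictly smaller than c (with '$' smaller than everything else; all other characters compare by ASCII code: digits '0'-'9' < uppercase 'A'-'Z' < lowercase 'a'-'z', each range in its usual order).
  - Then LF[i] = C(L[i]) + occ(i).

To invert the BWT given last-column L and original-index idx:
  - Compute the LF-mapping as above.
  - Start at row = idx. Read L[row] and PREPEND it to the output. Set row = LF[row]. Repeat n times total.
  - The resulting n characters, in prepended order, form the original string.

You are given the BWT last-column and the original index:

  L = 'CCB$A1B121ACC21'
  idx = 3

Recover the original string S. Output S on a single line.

LF mapping: 11 12 9 0 7 1 10 2 5 3 8 13 14 6 4
Walk LF starting at row 3, prepending L[row]:
  step 1: row=3, L[3]='$', prepend. Next row=LF[3]=0
  step 2: row=0, L[0]='C', prepend. Next row=LF[0]=11
  step 3: row=11, L[11]='C', prepend. Next row=LF[11]=13
  step 4: row=13, L[13]='2', prepend. Next row=LF[13]=6
  step 5: row=6, L[6]='B', prepend. Next row=LF[6]=10
  step 6: row=10, L[10]='A', prepend. Next row=LF[10]=8
  step 7: row=8, L[8]='2', prepend. Next row=LF[8]=5
  step 8: row=5, L[5]='1', prepend. Next row=LF[5]=1
  step 9: row=1, L[1]='C', prepend. Next row=LF[1]=12
  step 10: row=12, L[12]='C', prepend. Next row=LF[12]=14
  step 11: row=14, L[14]='1', prepend. Next row=LF[14]=4
  step 12: row=4, L[4]='A', prepend. Next row=LF[4]=7
  step 13: row=7, L[7]='1', prepend. Next row=LF[7]=2
  step 14: row=2, L[2]='B', prepend. Next row=LF[2]=9
  step 15: row=9, L[9]='1', prepend. Next row=LF[9]=3
Reversed output: 1B1A1CC12AB2CC$

Answer: 1B1A1CC12AB2CC$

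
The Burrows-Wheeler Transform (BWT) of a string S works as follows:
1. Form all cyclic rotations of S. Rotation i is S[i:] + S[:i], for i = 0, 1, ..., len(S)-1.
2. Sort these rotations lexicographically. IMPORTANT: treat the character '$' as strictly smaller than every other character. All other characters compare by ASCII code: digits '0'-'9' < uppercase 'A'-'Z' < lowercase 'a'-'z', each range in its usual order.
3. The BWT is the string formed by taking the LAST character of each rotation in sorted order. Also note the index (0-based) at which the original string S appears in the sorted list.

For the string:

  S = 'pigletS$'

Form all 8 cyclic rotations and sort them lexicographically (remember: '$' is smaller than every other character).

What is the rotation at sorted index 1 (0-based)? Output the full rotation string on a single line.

Answer: S$piglet

Derivation:
All 8 rotations (rotation i = S[i:]+S[:i]):
  rot[0] = pigletS$
  rot[1] = igletS$p
  rot[2] = gletS$pi
  rot[3] = letS$pig
  rot[4] = etS$pigl
  rot[5] = tS$pigle
  rot[6] = S$piglet
  rot[7] = $pigletS
Sorted (with $ < everything):
  sorted[0] = $pigletS
  sorted[1] = S$piglet
  sorted[2] = etS$pigl
  sorted[3] = gletS$pi
  sorted[4] = igletS$p
  sorted[5] = letS$pig
  sorted[6] = pigletS$
  sorted[7] = tS$pigle
sorted[1] = S$piglet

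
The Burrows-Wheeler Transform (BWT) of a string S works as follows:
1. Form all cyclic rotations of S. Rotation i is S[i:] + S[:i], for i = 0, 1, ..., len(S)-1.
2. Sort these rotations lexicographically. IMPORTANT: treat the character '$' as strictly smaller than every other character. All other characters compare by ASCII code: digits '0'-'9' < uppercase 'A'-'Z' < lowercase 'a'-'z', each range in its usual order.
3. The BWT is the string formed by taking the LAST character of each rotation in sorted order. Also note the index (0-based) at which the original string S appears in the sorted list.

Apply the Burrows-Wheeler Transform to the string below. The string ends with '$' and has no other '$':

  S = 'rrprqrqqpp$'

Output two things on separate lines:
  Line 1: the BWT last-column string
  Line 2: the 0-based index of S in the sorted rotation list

Answer: ppqrqrrrqp$
10

Derivation:
All 11 rotations (rotation i = S[i:]+S[:i]):
  rot[0] = rrprqrqqpp$
  rot[1] = rprqrqqpp$r
  rot[2] = prqrqqpp$rr
  rot[3] = rqrqqpp$rrp
  rot[4] = qrqqpp$rrpr
  rot[5] = rqqpp$rrprq
  rot[6] = qqpp$rrprqr
  rot[7] = qpp$rrprqrq
  rot[8] = pp$rrprqrqq
  rot[9] = p$rrprqrqqp
  rot[10] = $rrprqrqqpp
Sorted (with $ < everything):
  sorted[0] = $rrprqrqqpp  (last char: 'p')
  sorted[1] = p$rrprqrqqp  (last char: 'p')
  sorted[2] = pp$rrprqrqq  (last char: 'q')
  sorted[3] = prqrqqpp$rr  (last char: 'r')
  sorted[4] = qpp$rrprqrq  (last char: 'q')
  sorted[5] = qqpp$rrprqr  (last char: 'r')
  sorted[6] = qrqqpp$rrpr  (last char: 'r')
  sorted[7] = rprqrqqpp$r  (last char: 'r')
  sorted[8] = rqqpp$rrprq  (last char: 'q')
  sorted[9] = rqrqqpp$rrp  (last char: 'p')
  sorted[10] = rrprqrqqpp$  (last char: '$')
Last column: ppqrqrrrqp$
Original string S is at sorted index 10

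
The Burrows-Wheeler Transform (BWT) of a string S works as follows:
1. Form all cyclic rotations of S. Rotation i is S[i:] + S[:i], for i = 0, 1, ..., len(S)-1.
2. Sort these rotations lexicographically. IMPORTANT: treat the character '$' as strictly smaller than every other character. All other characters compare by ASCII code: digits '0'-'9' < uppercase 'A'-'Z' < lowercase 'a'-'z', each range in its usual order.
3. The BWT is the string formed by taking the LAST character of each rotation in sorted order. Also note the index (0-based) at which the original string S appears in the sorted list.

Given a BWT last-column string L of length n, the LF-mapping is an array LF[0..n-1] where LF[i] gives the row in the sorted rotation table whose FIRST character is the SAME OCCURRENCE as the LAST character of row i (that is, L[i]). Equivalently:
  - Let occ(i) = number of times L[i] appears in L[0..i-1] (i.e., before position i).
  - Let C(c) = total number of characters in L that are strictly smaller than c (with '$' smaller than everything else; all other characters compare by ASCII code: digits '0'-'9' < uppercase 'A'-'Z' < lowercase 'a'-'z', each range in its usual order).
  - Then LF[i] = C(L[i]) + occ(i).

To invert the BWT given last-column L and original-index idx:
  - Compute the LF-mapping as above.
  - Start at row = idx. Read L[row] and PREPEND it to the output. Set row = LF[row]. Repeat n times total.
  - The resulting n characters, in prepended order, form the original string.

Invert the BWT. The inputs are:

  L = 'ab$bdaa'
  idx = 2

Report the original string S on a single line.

Answer: abadba$

Derivation:
LF mapping: 1 4 0 5 6 2 3
Walk LF starting at row 2, prepending L[row]:
  step 1: row=2, L[2]='$', prepend. Next row=LF[2]=0
  step 2: row=0, L[0]='a', prepend. Next row=LF[0]=1
  step 3: row=1, L[1]='b', prepend. Next row=LF[1]=4
  step 4: row=4, L[4]='d', prepend. Next row=LF[4]=6
  step 5: row=6, L[6]='a', prepend. Next row=LF[6]=3
  step 6: row=3, L[3]='b', prepend. Next row=LF[3]=5
  step 7: row=5, L[5]='a', prepend. Next row=LF[5]=2
Reversed output: abadba$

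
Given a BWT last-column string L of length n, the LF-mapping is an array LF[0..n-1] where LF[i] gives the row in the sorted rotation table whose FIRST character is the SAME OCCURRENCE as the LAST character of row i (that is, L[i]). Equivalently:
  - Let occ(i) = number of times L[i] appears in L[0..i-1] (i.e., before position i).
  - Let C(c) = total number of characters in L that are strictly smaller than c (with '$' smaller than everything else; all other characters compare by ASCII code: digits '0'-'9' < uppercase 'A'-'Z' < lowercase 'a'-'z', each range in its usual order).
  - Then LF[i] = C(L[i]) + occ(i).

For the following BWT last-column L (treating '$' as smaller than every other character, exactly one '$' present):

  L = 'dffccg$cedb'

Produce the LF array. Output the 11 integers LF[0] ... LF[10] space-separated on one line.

Answer: 5 8 9 2 3 10 0 4 7 6 1

Derivation:
Char counts: '$':1, 'b':1, 'c':3, 'd':2, 'e':1, 'f':2, 'g':1
C (first-col start): C('$')=0, C('b')=1, C('c')=2, C('d')=5, C('e')=7, C('f')=8, C('g')=10
L[0]='d': occ=0, LF[0]=C('d')+0=5+0=5
L[1]='f': occ=0, LF[1]=C('f')+0=8+0=8
L[2]='f': occ=1, LF[2]=C('f')+1=8+1=9
L[3]='c': occ=0, LF[3]=C('c')+0=2+0=2
L[4]='c': occ=1, LF[4]=C('c')+1=2+1=3
L[5]='g': occ=0, LF[5]=C('g')+0=10+0=10
L[6]='$': occ=0, LF[6]=C('$')+0=0+0=0
L[7]='c': occ=2, LF[7]=C('c')+2=2+2=4
L[8]='e': occ=0, LF[8]=C('e')+0=7+0=7
L[9]='d': occ=1, LF[9]=C('d')+1=5+1=6
L[10]='b': occ=0, LF[10]=C('b')+0=1+0=1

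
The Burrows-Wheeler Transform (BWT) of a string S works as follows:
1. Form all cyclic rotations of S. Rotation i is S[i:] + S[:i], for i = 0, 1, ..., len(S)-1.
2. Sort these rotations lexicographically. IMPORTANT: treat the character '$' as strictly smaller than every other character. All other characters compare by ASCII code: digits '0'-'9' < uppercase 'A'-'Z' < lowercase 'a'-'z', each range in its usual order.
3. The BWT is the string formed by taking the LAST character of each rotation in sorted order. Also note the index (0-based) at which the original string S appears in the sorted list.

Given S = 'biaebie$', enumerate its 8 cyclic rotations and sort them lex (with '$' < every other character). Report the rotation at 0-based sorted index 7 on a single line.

Answer: ie$biaeb

Derivation:
All 8 rotations (rotation i = S[i:]+S[:i]):
  rot[0] = biaebie$
  rot[1] = iaebie$b
  rot[2] = aebie$bi
  rot[3] = ebie$bia
  rot[4] = bie$biae
  rot[5] = ie$biaeb
  rot[6] = e$biaebi
  rot[7] = $biaebie
Sorted (with $ < everything):
  sorted[0] = $biaebie
  sorted[1] = aebie$bi
  sorted[2] = biaebie$
  sorted[3] = bie$biae
  sorted[4] = e$biaebi
  sorted[5] = ebie$bia
  sorted[6] = iaebie$b
  sorted[7] = ie$biaeb
sorted[7] = ie$biaeb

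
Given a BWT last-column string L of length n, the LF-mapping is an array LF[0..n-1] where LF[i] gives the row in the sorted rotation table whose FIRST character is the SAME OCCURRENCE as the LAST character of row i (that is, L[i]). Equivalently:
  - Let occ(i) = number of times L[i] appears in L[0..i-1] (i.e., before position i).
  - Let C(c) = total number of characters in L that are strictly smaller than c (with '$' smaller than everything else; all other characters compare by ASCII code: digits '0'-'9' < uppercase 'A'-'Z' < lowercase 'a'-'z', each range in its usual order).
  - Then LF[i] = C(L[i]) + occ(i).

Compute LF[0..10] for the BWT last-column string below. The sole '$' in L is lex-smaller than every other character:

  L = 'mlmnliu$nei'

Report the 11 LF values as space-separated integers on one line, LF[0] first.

Char counts: '$':1, 'e':1, 'i':2, 'l':2, 'm':2, 'n':2, 'u':1
C (first-col start): C('$')=0, C('e')=1, C('i')=2, C('l')=4, C('m')=6, C('n')=8, C('u')=10
L[0]='m': occ=0, LF[0]=C('m')+0=6+0=6
L[1]='l': occ=0, LF[1]=C('l')+0=4+0=4
L[2]='m': occ=1, LF[2]=C('m')+1=6+1=7
L[3]='n': occ=0, LF[3]=C('n')+0=8+0=8
L[4]='l': occ=1, LF[4]=C('l')+1=4+1=5
L[5]='i': occ=0, LF[5]=C('i')+0=2+0=2
L[6]='u': occ=0, LF[6]=C('u')+0=10+0=10
L[7]='$': occ=0, LF[7]=C('$')+0=0+0=0
L[8]='n': occ=1, LF[8]=C('n')+1=8+1=9
L[9]='e': occ=0, LF[9]=C('e')+0=1+0=1
L[10]='i': occ=1, LF[10]=C('i')+1=2+1=3

Answer: 6 4 7 8 5 2 10 0 9 1 3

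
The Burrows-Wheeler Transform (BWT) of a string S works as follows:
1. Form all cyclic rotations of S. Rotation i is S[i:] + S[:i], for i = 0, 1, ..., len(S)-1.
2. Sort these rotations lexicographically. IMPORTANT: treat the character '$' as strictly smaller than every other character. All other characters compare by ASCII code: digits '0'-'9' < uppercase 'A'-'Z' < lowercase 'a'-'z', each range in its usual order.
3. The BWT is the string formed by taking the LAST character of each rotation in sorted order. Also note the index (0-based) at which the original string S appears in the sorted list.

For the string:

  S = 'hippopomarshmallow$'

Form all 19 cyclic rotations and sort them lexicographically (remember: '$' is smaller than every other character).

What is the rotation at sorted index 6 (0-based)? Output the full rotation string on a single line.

All 19 rotations (rotation i = S[i:]+S[:i]):
  rot[0] = hippopomarshmallow$
  rot[1] = ippopomarshmallow$h
  rot[2] = ppopomarshmallow$hi
  rot[3] = popomarshmallow$hip
  rot[4] = opomarshmallow$hipp
  rot[5] = pomarshmallow$hippo
  rot[6] = omarshmallow$hippop
  rot[7] = marshmallow$hippopo
  rot[8] = arshmallow$hippopom
  rot[9] = rshmallow$hippopoma
  rot[10] = shmallow$hippopomar
  rot[11] = hmallow$hippopomars
  rot[12] = mallow$hippopomarsh
  rot[13] = allow$hippopomarshm
  rot[14] = llow$hippopomarshma
  rot[15] = low$hippopomarshmal
  rot[16] = ow$hippopomarshmall
  rot[17] = w$hippopomarshmallo
  rot[18] = $hippopomarshmallow
Sorted (with $ < everything):
  sorted[0] = $hippopomarshmallow
  sorted[1] = allow$hippopomarshm
  sorted[2] = arshmallow$hippopom
  sorted[3] = hippopomarshmallow$
  sorted[4] = hmallow$hippopomars
  sorted[5] = ippopomarshmallow$h
  sorted[6] = llow$hippopomarshma
  sorted[7] = low$hippopomarshmal
  sorted[8] = mallow$hippopomarsh
  sorted[9] = marshmallow$hippopo
  sorted[10] = omarshmallow$hippop
  sorted[11] = opomarshmallow$hipp
  sorted[12] = ow$hippopomarshmall
  sorted[13] = pomarshmallow$hippo
  sorted[14] = popomarshmallow$hip
  sorted[15] = ppopomarshmallow$hi
  sorted[16] = rshmallow$hippopoma
  sorted[17] = shmallow$hippopomar
  sorted[18] = w$hippopomarshmallo
sorted[6] = llow$hippopomarshma

Answer: llow$hippopomarshma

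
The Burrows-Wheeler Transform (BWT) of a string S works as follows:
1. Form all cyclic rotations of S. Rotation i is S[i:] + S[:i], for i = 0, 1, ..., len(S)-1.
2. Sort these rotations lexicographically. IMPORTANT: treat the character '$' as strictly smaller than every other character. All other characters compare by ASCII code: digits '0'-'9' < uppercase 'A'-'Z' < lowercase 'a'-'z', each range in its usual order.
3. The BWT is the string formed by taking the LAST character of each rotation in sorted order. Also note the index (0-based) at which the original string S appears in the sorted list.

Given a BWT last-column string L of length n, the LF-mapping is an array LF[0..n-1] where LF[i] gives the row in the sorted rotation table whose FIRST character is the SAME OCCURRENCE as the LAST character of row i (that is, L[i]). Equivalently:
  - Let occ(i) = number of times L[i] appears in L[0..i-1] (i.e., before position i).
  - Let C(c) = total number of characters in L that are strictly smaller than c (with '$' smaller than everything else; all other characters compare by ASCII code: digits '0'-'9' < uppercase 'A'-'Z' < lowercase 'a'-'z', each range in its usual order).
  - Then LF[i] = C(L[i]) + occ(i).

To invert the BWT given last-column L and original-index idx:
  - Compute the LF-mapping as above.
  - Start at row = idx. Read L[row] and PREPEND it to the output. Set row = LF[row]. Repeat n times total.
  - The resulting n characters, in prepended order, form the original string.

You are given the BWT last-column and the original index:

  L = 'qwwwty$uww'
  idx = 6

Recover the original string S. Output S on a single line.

Answer: wuwwywtwq$

Derivation:
LF mapping: 1 4 5 6 2 9 0 3 7 8
Walk LF starting at row 6, prepending L[row]:
  step 1: row=6, L[6]='$', prepend. Next row=LF[6]=0
  step 2: row=0, L[0]='q', prepend. Next row=LF[0]=1
  step 3: row=1, L[1]='w', prepend. Next row=LF[1]=4
  step 4: row=4, L[4]='t', prepend. Next row=LF[4]=2
  step 5: row=2, L[2]='w', prepend. Next row=LF[2]=5
  step 6: row=5, L[5]='y', prepend. Next row=LF[5]=9
  step 7: row=9, L[9]='w', prepend. Next row=LF[9]=8
  step 8: row=8, L[8]='w', prepend. Next row=LF[8]=7
  step 9: row=7, L[7]='u', prepend. Next row=LF[7]=3
  step 10: row=3, L[3]='w', prepend. Next row=LF[3]=6
Reversed output: wuwwywtwq$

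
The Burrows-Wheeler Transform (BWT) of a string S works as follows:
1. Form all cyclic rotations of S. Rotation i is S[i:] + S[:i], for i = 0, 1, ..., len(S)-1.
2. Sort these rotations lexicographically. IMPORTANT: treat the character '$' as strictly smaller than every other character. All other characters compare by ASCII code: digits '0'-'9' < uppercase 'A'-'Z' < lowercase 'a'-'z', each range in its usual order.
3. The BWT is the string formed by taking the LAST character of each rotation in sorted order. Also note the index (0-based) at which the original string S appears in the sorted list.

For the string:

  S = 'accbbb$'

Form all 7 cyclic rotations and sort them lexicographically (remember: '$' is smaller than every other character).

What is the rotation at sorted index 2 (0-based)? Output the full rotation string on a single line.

Answer: b$accbb

Derivation:
All 7 rotations (rotation i = S[i:]+S[:i]):
  rot[0] = accbbb$
  rot[1] = ccbbb$a
  rot[2] = cbbb$ac
  rot[3] = bbb$acc
  rot[4] = bb$accb
  rot[5] = b$accbb
  rot[6] = $accbbb
Sorted (with $ < everything):
  sorted[0] = $accbbb
  sorted[1] = accbbb$
  sorted[2] = b$accbb
  sorted[3] = bb$accb
  sorted[4] = bbb$acc
  sorted[5] = cbbb$ac
  sorted[6] = ccbbb$a
sorted[2] = b$accbb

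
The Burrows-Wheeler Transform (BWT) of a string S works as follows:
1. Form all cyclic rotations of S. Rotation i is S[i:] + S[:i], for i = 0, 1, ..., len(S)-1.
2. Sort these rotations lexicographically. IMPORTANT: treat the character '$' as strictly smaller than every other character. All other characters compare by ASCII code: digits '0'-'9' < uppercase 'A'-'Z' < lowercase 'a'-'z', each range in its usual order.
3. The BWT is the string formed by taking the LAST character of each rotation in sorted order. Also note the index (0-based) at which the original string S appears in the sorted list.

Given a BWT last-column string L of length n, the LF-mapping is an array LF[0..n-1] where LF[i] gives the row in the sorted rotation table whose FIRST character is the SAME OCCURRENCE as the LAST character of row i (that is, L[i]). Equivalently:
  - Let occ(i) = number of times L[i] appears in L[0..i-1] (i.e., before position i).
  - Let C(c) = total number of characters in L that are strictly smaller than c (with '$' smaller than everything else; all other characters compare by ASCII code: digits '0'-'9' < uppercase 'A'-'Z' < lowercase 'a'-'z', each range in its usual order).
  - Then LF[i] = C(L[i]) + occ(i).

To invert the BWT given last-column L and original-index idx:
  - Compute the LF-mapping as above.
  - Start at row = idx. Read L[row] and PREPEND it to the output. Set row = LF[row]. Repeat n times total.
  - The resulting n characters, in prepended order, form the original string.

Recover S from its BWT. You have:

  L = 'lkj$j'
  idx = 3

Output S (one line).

Answer: kjjl$

Derivation:
LF mapping: 4 3 1 0 2
Walk LF starting at row 3, prepending L[row]:
  step 1: row=3, L[3]='$', prepend. Next row=LF[3]=0
  step 2: row=0, L[0]='l', prepend. Next row=LF[0]=4
  step 3: row=4, L[4]='j', prepend. Next row=LF[4]=2
  step 4: row=2, L[2]='j', prepend. Next row=LF[2]=1
  step 5: row=1, L[1]='k', prepend. Next row=LF[1]=3
Reversed output: kjjl$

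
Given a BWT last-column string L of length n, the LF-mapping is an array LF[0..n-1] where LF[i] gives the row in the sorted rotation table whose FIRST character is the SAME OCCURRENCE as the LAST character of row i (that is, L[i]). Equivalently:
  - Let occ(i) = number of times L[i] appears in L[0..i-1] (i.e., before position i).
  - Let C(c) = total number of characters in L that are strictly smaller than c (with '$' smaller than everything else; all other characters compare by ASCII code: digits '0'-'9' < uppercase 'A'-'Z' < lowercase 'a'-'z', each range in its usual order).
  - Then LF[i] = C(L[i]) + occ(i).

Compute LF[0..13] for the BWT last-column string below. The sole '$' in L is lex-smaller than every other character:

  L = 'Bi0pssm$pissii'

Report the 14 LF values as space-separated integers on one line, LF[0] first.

Answer: 2 3 1 8 10 11 7 0 9 4 12 13 5 6

Derivation:
Char counts: '$':1, '0':1, 'B':1, 'i':4, 'm':1, 'p':2, 's':4
C (first-col start): C('$')=0, C('0')=1, C('B')=2, C('i')=3, C('m')=7, C('p')=8, C('s')=10
L[0]='B': occ=0, LF[0]=C('B')+0=2+0=2
L[1]='i': occ=0, LF[1]=C('i')+0=3+0=3
L[2]='0': occ=0, LF[2]=C('0')+0=1+0=1
L[3]='p': occ=0, LF[3]=C('p')+0=8+0=8
L[4]='s': occ=0, LF[4]=C('s')+0=10+0=10
L[5]='s': occ=1, LF[5]=C('s')+1=10+1=11
L[6]='m': occ=0, LF[6]=C('m')+0=7+0=7
L[7]='$': occ=0, LF[7]=C('$')+0=0+0=0
L[8]='p': occ=1, LF[8]=C('p')+1=8+1=9
L[9]='i': occ=1, LF[9]=C('i')+1=3+1=4
L[10]='s': occ=2, LF[10]=C('s')+2=10+2=12
L[11]='s': occ=3, LF[11]=C('s')+3=10+3=13
L[12]='i': occ=2, LF[12]=C('i')+2=3+2=5
L[13]='i': occ=3, LF[13]=C('i')+3=3+3=6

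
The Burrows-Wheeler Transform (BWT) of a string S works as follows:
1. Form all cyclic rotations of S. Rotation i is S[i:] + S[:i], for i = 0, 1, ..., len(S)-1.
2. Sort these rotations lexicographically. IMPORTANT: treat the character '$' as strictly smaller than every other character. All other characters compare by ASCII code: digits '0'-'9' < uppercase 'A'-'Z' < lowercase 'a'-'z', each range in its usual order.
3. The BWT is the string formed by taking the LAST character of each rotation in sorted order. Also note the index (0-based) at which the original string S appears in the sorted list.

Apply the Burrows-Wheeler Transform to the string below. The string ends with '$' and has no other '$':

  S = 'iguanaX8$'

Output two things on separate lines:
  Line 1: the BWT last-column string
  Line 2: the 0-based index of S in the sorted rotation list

All 9 rotations (rotation i = S[i:]+S[:i]):
  rot[0] = iguanaX8$
  rot[1] = guanaX8$i
  rot[2] = uanaX8$ig
  rot[3] = anaX8$igu
  rot[4] = naX8$igua
  rot[5] = aX8$iguan
  rot[6] = X8$iguana
  rot[7] = 8$iguanaX
  rot[8] = $iguanaX8
Sorted (with $ < everything):
  sorted[0] = $iguanaX8  (last char: '8')
  sorted[1] = 8$iguanaX  (last char: 'X')
  sorted[2] = X8$iguana  (last char: 'a')
  sorted[3] = aX8$iguan  (last char: 'n')
  sorted[4] = anaX8$igu  (last char: 'u')
  sorted[5] = guanaX8$i  (last char: 'i')
  sorted[6] = iguanaX8$  (last char: '$')
  sorted[7] = naX8$igua  (last char: 'a')
  sorted[8] = uanaX8$ig  (last char: 'g')
Last column: 8Xanui$ag
Original string S is at sorted index 6

Answer: 8Xanui$ag
6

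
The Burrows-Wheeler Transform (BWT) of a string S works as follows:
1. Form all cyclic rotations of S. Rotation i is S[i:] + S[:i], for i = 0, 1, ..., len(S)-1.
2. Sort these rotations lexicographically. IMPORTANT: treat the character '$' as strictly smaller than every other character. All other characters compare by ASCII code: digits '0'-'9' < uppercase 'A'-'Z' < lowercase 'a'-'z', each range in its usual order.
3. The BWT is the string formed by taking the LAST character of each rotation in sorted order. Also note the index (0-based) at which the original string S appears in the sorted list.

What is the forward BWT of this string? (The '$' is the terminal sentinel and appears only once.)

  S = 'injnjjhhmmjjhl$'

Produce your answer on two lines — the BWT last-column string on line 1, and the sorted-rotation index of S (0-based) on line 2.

All 15 rotations (rotation i = S[i:]+S[:i]):
  rot[0] = injnjjhhmmjjhl$
  rot[1] = njnjjhhmmjjhl$i
  rot[2] = jnjjhhmmjjhl$in
  rot[3] = njjhhmmjjhl$inj
  rot[4] = jjhhmmjjhl$injn
  rot[5] = jhhmmjjhl$injnj
  rot[6] = hhmmjjhl$injnjj
  rot[7] = hmmjjhl$injnjjh
  rot[8] = mmjjhl$injnjjhh
  rot[9] = mjjhl$injnjjhhm
  rot[10] = jjhl$injnjjhhmm
  rot[11] = jhl$injnjjhhmmj
  rot[12] = hl$injnjjhhmmjj
  rot[13] = l$injnjjhhmmjjh
  rot[14] = $injnjjhhmmjjhl
Sorted (with $ < everything):
  sorted[0] = $injnjjhhmmjjhl  (last char: 'l')
  sorted[1] = hhmmjjhl$injnjj  (last char: 'j')
  sorted[2] = hl$injnjjhhmmjj  (last char: 'j')
  sorted[3] = hmmjjhl$injnjjh  (last char: 'h')
  sorted[4] = injnjjhhmmjjhl$  (last char: '$')
  sorted[5] = jhhmmjjhl$injnj  (last char: 'j')
  sorted[6] = jhl$injnjjhhmmj  (last char: 'j')
  sorted[7] = jjhhmmjjhl$injn  (last char: 'n')
  sorted[8] = jjhl$injnjjhhmm  (last char: 'm')
  sorted[9] = jnjjhhmmjjhl$in  (last char: 'n')
  sorted[10] = l$injnjjhhmmjjh  (last char: 'h')
  sorted[11] = mjjhl$injnjjhhm  (last char: 'm')
  sorted[12] = mmjjhl$injnjjhh  (last char: 'h')
  sorted[13] = njjhhmmjjhl$inj  (last char: 'j')
  sorted[14] = njnjjhhmmjjhl$i  (last char: 'i')
Last column: ljjh$jjnmnhmhji
Original string S is at sorted index 4

Answer: ljjh$jjnmnhmhji
4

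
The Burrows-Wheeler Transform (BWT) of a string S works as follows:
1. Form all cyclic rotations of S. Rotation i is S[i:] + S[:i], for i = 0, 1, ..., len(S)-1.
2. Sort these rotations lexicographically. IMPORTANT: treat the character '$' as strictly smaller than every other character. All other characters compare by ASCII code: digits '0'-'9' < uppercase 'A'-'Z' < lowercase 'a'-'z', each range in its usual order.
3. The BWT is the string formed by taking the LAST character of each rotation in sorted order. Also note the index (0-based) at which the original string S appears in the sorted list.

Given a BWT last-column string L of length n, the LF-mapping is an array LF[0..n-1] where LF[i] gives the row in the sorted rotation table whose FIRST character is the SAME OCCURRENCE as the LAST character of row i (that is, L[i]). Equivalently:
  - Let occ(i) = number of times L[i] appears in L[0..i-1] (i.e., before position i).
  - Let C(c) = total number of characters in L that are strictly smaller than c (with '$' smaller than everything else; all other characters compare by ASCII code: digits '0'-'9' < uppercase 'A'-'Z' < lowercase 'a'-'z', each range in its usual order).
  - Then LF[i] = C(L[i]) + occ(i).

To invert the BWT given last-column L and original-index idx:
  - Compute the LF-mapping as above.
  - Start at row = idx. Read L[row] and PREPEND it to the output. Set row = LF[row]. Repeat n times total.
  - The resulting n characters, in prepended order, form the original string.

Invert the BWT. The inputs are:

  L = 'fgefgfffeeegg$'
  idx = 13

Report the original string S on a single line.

Answer: gggegeeffefff$

Derivation:
LF mapping: 5 10 1 6 11 7 8 9 2 3 4 12 13 0
Walk LF starting at row 13, prepending L[row]:
  step 1: row=13, L[13]='$', prepend. Next row=LF[13]=0
  step 2: row=0, L[0]='f', prepend. Next row=LF[0]=5
  step 3: row=5, L[5]='f', prepend. Next row=LF[5]=7
  step 4: row=7, L[7]='f', prepend. Next row=LF[7]=9
  step 5: row=9, L[9]='e', prepend. Next row=LF[9]=3
  step 6: row=3, L[3]='f', prepend. Next row=LF[3]=6
  step 7: row=6, L[6]='f', prepend. Next row=LF[6]=8
  step 8: row=8, L[8]='e', prepend. Next row=LF[8]=2
  step 9: row=2, L[2]='e', prepend. Next row=LF[2]=1
  step 10: row=1, L[1]='g', prepend. Next row=LF[1]=10
  step 11: row=10, L[10]='e', prepend. Next row=LF[10]=4
  step 12: row=4, L[4]='g', prepend. Next row=LF[4]=11
  step 13: row=11, L[11]='g', prepend. Next row=LF[11]=12
  step 14: row=12, L[12]='g', prepend. Next row=LF[12]=13
Reversed output: gggegeeffefff$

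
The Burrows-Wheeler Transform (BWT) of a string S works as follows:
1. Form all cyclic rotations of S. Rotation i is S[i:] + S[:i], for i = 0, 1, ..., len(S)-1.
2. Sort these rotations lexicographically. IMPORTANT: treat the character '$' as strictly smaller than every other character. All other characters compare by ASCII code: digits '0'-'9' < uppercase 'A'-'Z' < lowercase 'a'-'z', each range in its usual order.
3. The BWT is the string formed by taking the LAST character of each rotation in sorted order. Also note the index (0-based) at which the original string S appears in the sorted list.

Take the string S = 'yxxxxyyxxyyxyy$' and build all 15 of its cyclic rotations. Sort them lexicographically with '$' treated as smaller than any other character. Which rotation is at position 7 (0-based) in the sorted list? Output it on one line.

Answer: xyyxyy$yxxxxyyx

Derivation:
All 15 rotations (rotation i = S[i:]+S[:i]):
  rot[0] = yxxxxyyxxyyxyy$
  rot[1] = xxxxyyxxyyxyy$y
  rot[2] = xxxyyxxyyxyy$yx
  rot[3] = xxyyxxyyxyy$yxx
  rot[4] = xyyxxyyxyy$yxxx
  rot[5] = yyxxyyxyy$yxxxx
  rot[6] = yxxyyxyy$yxxxxy
  rot[7] = xxyyxyy$yxxxxyy
  rot[8] = xyyxyy$yxxxxyyx
  rot[9] = yyxyy$yxxxxyyxx
  rot[10] = yxyy$yxxxxyyxxy
  rot[11] = xyy$yxxxxyyxxyy
  rot[12] = yy$yxxxxyyxxyyx
  rot[13] = y$yxxxxyyxxyyxy
  rot[14] = $yxxxxyyxxyyxyy
Sorted (with $ < everything):
  sorted[0] = $yxxxxyyxxyyxyy
  sorted[1] = xxxxyyxxyyxyy$y
  sorted[2] = xxxyyxxyyxyy$yx
  sorted[3] = xxyyxxyyxyy$yxx
  sorted[4] = xxyyxyy$yxxxxyy
  sorted[5] = xyy$yxxxxyyxxyy
  sorted[6] = xyyxxyyxyy$yxxx
  sorted[7] = xyyxyy$yxxxxyyx
  sorted[8] = y$yxxxxyyxxyyxy
  sorted[9] = yxxxxyyxxyyxyy$
  sorted[10] = yxxyyxyy$yxxxxy
  sorted[11] = yxyy$yxxxxyyxxy
  sorted[12] = yy$yxxxxyyxxyyx
  sorted[13] = yyxxyyxyy$yxxxx
  sorted[14] = yyxyy$yxxxxyyxx
sorted[7] = xyyxyy$yxxxxyyx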